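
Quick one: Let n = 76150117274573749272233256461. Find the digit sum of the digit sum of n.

11

First digit sum: 119.
1+1+9 = 11.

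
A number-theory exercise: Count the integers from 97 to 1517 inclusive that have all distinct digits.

881

The integers in [97, 1517] that have all distinct digits: 97, 98, 102, 103, 104, 105, …, 1508, 1509.
881 qualify.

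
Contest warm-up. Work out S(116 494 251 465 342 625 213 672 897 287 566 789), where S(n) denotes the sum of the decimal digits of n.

1+1+6+4+9+4+2+5+1+4+6+5+3+4+2+6+2+5+2+1+3+6+7+2+8+9+7+2+8+7+5+6+6+7+8+9 = 173

173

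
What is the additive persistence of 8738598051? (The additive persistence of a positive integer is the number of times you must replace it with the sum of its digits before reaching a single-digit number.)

2

8738598051 → 54 → 9 (2 steps)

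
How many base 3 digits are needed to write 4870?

4870 in base 3 is 20200101, which has 8 digits.

8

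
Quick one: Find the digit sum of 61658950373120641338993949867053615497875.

6+1+6+5+8+9+5+0+3+7+3+1+2+0+6+4+1+3+3+8+9+9+3+9+4+9+8+6+7+0+5+3+6+1+5+4+9+7+8+7+5 = 205

205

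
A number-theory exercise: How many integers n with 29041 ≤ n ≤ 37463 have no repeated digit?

2493

The integers in [29041, 37463] that have no repeated digit: 29041, 29043, 29045, 29046, 29047, 29048, …, 37461, 37462.
2493 qualify.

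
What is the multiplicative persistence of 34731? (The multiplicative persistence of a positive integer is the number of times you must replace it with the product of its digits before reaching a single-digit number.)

3

34731 → 252 → 20 → 0 (3 steps)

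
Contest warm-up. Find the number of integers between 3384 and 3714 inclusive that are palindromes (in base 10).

3

The integers in [3384, 3714] that are palindromes (in base 10): 3443, 3553, 3663.
3 qualify.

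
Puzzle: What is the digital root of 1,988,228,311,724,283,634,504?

1+9+8+8+2+2+8+3+1+1+7+2+4+2+8+3+6+3+4+5+0+4 = 91
9+1 = 10
1+0 = 1

1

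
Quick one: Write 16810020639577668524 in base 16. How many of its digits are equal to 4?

16810020639577668524 in base 16 is E94930B55902FBAC.
The digit 4 appears 1 time.

1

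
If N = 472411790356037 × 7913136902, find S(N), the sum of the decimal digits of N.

97

472411790356037 × 7913136902 = 3738259171206244103177374
Sum of its 25 digits: 97.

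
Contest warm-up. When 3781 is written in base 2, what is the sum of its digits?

3781 in base 2 is 111011000101.
Digit sum: 1+1+1+0+1+1+0+0+0+1+0+1 = 7.

7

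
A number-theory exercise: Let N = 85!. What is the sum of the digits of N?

85! = 281710411438055027694947944226061159480056634330574206405101912752560026159795933451040286452340924018275123200000000000000000000
Sum of its 129 digits: 414.

414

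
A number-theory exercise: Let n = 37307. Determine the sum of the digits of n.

20

3+7+3+0+7 = 20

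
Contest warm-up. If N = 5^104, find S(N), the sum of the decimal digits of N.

5^104 = 4930380657631323783823303533017413935457540219431393779814243316650390625
Sum of its 73 digits: 295.

295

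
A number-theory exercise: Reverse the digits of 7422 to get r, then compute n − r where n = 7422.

5175

Reverse of 7422 is 2247.
7422 − 2247 = 5175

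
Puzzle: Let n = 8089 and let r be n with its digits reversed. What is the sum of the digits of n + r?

32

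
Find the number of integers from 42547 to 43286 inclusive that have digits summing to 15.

34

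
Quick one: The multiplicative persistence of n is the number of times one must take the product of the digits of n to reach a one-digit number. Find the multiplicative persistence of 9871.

2

9871 → 504 → 0 (2 steps)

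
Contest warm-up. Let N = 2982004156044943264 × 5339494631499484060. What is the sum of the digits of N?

163

2982004156044943264 × 5339494631499484060 = 15922395182311124295625817387972371840
Sum of its 38 digits: 163.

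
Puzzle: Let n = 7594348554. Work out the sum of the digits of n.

7+5+9+4+3+4+8+5+5+4 = 54

54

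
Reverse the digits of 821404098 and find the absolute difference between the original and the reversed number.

69000030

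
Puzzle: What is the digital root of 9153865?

1

9+1+5+3+8+6+5 = 37
3+7 = 10
1+0 = 1
(Equivalently, 9153865 mod 9 = 1.)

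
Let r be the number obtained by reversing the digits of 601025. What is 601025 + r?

1121131

Reverse of 601025 is 520106.
601025 + 520106 = 1121131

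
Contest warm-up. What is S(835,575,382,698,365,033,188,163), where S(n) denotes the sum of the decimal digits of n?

116

8+3+5+5+7+5+3+8+2+6+9+8+3+6+5+0+3+3+1+8+8+1+6+3 = 116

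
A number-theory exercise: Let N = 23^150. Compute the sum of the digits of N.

856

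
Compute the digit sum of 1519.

16

1+5+1+9 = 16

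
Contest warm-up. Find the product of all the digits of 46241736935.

3265920

4×6×2×4×1×7×3×6×9×3×5 = 3265920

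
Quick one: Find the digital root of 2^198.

1

The digital root of n equals n mod 9 (or 9 when 9 | n), so we need 2^198 mod 9.
2^198 ≡ 1 (mod 9), so the digital root is 1.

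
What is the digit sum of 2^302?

2^302 = 8148143905337944345073782753637512644205873574663745002544561797417525199053346824733589504
Sum of its 91 digits: 409.

409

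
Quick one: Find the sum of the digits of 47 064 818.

38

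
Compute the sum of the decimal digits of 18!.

18! = 6402373705728000
Sum of its 16 digits: 54.

54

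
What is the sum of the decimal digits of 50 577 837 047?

53

5+0+5+7+7+8+3+7+0+4+7 = 53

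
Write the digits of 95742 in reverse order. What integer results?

24759

Reversing 95742 gives 24759.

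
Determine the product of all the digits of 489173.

6048

4×8×9×1×7×3 = 6048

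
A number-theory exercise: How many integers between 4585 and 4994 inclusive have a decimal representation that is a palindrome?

The integers in [4585, 4994] that have a decimal representation that is a palindrome: 4664, 4774, 4884, 4994.
4 qualify.

4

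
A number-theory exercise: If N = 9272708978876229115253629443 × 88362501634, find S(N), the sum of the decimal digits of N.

192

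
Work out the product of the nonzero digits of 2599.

810

2×5×9×9 = 810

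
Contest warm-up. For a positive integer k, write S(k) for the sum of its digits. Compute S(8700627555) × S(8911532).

S(8700627555) = 8+7+0+0+6+2+7+5+5+5 = 45.
S(8911532) = 8+9+1+1+5+3+2 = 29.
45 · 29 = 1305.

1305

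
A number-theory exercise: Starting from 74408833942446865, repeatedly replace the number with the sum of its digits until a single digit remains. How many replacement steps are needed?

74408833942446865 → 85 → 13 → 4 (3 steps)

3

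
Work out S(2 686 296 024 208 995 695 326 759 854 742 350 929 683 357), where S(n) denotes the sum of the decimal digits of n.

220

2+6+8+6+2+9+6+0+2+4+2+0+8+9+9+5+6+9+5+3+2+6+7+5+9+8+5+4+7+4+2+3+5+0+9+2+9+6+8+3+3+5+7 = 220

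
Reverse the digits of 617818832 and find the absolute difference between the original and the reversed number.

Reverse of 617818832 is 238818716.
|617818832 − 238818716| = 379000116

379000116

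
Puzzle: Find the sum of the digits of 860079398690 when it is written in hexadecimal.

860079398690 in base 16 is C840BA1F22.
Digit sum: 12+8+4+0+11+10+1+15+2+2 = 65.

65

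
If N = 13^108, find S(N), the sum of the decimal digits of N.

13^108 = 2022469817668887781227184145748321431421818724836017081968866028646926508059254386868297237953994643575312052930155004721
Sum of its 121 digits: 550.

550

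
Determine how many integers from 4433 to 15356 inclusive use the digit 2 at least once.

The integers in [4433, 15356] that use the digit 2 at least once: 4442, 4452, 4462, 4472, 4482, 4492, …, 15342, 15352.
3693 qualify.

3693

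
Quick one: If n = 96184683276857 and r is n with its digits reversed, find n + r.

172051921925026

Reverse of 96184683276857 is 75867238648169.
96184683276857 + 75867238648169 = 172051921925026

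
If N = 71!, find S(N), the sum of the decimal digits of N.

71! = 850478588567862317521167644239926010288584608120796235886430763388588680378079017697280000000000000000
Sum of its 102 digits: 423.

423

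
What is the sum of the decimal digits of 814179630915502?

61

8+1+4+1+7+9+6+3+0+9+1+5+5+0+2 = 61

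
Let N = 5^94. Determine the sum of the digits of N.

5^94 = 504870979341447555463506281780983186990852118469774723052978515625
Sum of its 66 digits: 319.

319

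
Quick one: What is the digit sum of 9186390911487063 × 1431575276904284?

9186390911487063 × 1431575276904284 = 13151010112863090103657555277892
Sum of its 32 digits: 114.

114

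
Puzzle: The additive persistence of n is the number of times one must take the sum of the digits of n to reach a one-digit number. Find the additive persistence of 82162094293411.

2

82162094293411 → 52 → 7 (2 steps)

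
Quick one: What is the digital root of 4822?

4+8+2+2 = 16
1+6 = 7

7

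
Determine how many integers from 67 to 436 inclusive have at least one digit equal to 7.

The integers in [67, 436] that have at least one digit equal to 7: 67, 70, 71, 72, 73, 74, …, 417, 427.
73 qualify.

73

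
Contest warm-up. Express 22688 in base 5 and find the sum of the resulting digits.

22688 in base 5 is 1211223.
Digit sum: 1+2+1+1+2+2+3 = 12.

12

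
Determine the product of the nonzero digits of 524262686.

276480

5×2×4×2×6×2×6×8×6 = 276480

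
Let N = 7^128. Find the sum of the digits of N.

7^128 = 1487815647197611695910312681741273570332356717154798949898498305086387315423300999654757561928633305897036801
Sum of its 109 digits: 517.

517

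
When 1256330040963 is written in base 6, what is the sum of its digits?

1256330040963 in base 6 is 2401052224514123.
Digit sum: 2+4+0+1+0+5+2+2+2+4+5+1+4+1+2+3 = 38.

38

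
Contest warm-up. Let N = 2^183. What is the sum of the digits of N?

278

2^183 = 12259964326927110866866776217202473468949912977468817408
Sum of its 56 digits: 278.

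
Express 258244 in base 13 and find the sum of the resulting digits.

258244 in base 13 is 9070C.
Digit sum: 9+0+7+0+12 = 28.

28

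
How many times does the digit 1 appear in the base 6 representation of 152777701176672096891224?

5

152777701176672096891224 in base 6 is 405134332033012351352144532412.
The digit 1 appears 5 times.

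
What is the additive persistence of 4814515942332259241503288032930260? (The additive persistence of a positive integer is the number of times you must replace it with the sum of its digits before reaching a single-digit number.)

4814515942332259241503288032930260 → 125 → 8 (2 steps)

2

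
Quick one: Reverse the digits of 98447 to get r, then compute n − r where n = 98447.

23958

Reverse of 98447 is 74489.
98447 − 74489 = 23958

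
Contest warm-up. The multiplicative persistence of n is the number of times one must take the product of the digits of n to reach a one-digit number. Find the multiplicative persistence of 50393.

50393 → 0 (1 step)

1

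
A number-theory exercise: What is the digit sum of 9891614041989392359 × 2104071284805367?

139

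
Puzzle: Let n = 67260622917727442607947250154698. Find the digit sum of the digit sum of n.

12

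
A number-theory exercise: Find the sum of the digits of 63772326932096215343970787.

121

6+3+7+7+2+3+2+6+9+3+2+0+9+6+2+1+5+3+4+3+9+7+0+7+8+7 = 121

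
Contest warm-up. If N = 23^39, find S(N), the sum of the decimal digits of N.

242

23^39 = 128051775540161094255459334683883498184411818540470887
Sum of its 54 digits: 242.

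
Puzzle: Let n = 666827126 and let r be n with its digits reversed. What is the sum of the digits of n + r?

52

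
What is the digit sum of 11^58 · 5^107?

626

11^58 · 5^107 = 1550837175825289926933446287864663823063308765316539055386211522431320772852692323537882612975898066753899229297530837357044219970703125
Sum of its 136 digits: 626.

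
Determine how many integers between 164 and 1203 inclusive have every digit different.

662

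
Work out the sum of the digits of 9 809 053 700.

9+8+0+9+0+5+3+7+0+0 = 41

41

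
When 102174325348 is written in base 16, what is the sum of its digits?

58

102174325348 in base 16 is 17CA107A64.
Digit sum: 1+7+12+10+1+0+7+10+6+4 = 58.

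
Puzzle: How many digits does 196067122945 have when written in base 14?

10

196067122945 in base 14 is 96BDA41201, which has 10 digits.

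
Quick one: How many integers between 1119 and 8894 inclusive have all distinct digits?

The integers in [1119, 8894] that have all distinct digits: 1203, 1204, 1205, 1206, 1207, 1208, …, 8795, 8796.
3920 qualify.

3920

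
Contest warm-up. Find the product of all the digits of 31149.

108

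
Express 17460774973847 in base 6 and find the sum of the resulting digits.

42

17460774973847 in base 6 is 101045211433235115.
Digit sum: 1+0+1+0+4+5+2+1+1+4+3+3+2+3+5+1+1+5 = 42.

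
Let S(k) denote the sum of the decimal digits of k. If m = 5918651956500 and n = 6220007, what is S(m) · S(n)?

1020

S(5918651956500) = 5+9+1+8+6+5+1+9+5+6+5+0+0 = 60.
S(6220007) = 6+2+2+0+0+0+7 = 17.
60 · 17 = 1020.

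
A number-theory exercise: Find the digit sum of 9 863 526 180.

9+8+6+3+5+2+6+1+8+0 = 48

48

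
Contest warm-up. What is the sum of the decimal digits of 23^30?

23^30 = 71094348791151363024389554286420996798449
Sum of its 41 digits: 199.

199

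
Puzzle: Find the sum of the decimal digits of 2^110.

2^110 = 1298074214633706907132624082305024
Sum of its 34 digits: 121.

121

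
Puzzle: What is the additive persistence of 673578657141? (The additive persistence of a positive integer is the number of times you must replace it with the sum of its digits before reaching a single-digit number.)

673578657141 → 60 → 6 (2 steps)

2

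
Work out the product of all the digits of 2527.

2×5×2×7 = 140

140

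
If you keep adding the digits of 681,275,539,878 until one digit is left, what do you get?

6+8+1+2+7+5+5+3+9+8+7+8 = 69
6+9 = 15
1+5 = 6
(Equivalently, 681,275,539,878 mod 9 = 6.)

6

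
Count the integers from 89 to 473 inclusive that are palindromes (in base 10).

The integers in [89, 473] that are palindromes (in base 10): 99, 101, 111, 121, 131, 141, …, 454, 464.
38 qualify.

38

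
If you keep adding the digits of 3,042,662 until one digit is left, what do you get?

5

3+0+4+2+6+6+2 = 23
2+3 = 5
(Equivalently, 3,042,662 mod 9 = 5.)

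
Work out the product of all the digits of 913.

9×1×3 = 27

27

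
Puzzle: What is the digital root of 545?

5+4+5 = 14
1+4 = 5

5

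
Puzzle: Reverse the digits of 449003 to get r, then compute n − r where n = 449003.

148059

Reverse of 449003 is 300944.
449003 − 300944 = 148059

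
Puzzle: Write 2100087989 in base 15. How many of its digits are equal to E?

1

2100087989 in base 15 is C458345E.
The digit E appears 1 time.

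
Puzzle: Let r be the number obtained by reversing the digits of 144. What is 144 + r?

Reverse of 144 is 441.
144 + 441 = 585

585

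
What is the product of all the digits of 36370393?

3×6×3×7×0×3×9×3 = 0

0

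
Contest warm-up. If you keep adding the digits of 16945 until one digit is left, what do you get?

7

1+6+9+4+5 = 25
2+5 = 7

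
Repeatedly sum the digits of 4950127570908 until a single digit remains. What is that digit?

4+9+5+0+1+2+7+5+7+0+9+0+8 = 57
5+7 = 12
1+2 = 3

3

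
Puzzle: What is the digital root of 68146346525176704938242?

6+8+1+4+6+3+4+6+5+2+5+1+7+6+7+0+4+9+3+8+2+4+2 = 103
1+0+3 = 4
(Equivalently, 68146346525176704938242 mod 9 = 4.)

4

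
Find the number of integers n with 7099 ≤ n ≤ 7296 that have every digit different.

The integers in [7099, 7296] that have every digit different: 7102, 7103, 7104, 7105, 7106, 7108, …, 7295, 7296.
111 qualify.

111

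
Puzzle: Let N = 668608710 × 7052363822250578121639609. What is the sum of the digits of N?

162

668608710 × 7052363822250578121639609 = 4715271877645628334663682058394390
Sum of its 34 digits: 162.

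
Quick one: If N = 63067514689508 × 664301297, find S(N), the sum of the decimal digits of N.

118

63067514689508 × 664301297 = 41895831806806716691876
Sum of its 23 digits: 118.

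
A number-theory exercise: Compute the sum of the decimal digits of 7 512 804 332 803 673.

7+5+1+2+8+0+4+3+3+2+8+0+3+6+7+3 = 62

62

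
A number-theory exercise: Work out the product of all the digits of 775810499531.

7×7×5×8×1×0×4×9×9×5×3×1 = 0

0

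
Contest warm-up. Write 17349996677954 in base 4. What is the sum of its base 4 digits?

17349996677954 in base 4 is 3330132130120320231002.
Digit sum: 3+3+3+0+1+3+2+1+3+0+1+2+0+3+2+0+2+3+1+0+0+2 = 35.

35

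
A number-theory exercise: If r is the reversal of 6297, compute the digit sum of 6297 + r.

Reversal of 6297 is 7926; 6297 + 7926 = 14223.
Digit sum of 14223: 1+4+2+2+3 = 12.

12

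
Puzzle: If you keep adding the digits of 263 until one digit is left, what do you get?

2+6+3 = 11
1+1 = 2

2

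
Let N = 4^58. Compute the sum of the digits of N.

4^58 = 83076749736557242056487941267521536
Sum of its 35 digits: 166.

166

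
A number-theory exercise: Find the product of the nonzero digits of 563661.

3240

5×6×3×6×6×1 = 3240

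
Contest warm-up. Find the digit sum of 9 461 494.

9+4+6+1+4+9+4 = 37

37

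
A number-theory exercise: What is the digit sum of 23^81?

23^81 = 199505428583424551679895455175383779355358100716985185998909941221796774964943927385447953187055123587793878423
Sum of its 111 digits: 575.

575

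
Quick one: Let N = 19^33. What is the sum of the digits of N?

226

19^33 = 1580770532156861979997149793605296459437459
Sum of its 43 digits: 226.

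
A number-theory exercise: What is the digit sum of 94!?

94! = 108736615665674308027365285256786601004186803580182872307497374434045199869417927630229109214583415458560865651202385340530688000000000000000000000
Sum of its 147 digits: 549.

549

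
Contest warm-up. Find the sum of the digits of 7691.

7+6+9+1 = 23

23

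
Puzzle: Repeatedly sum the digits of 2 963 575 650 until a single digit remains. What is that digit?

3

2+9+6+3+5+7+5+6+5+0 = 48
4+8 = 12
1+2 = 3
(Equivalently, 2 963 575 650 mod 9 = 3.)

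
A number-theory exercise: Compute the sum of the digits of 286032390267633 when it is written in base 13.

286032390267633 in base 13 is C37A97AB04B09.
Digit sum: 12+3+7+10+9+7+10+11+0+4+11+0+9 = 93.

93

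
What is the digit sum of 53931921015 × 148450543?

84

53931921015 × 148450543 = 8006222959709861145
Sum of its 19 digits: 84.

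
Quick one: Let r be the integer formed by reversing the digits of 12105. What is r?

50121

Reversing 12105 gives 50121.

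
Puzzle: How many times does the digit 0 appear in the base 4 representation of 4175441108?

6

4175441108 in base 4 is 3320320002303110.
The digit 0 appears 6 times.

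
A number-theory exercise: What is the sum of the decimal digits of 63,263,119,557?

6+3+2+6+3+1+1+9+5+5+7 = 48

48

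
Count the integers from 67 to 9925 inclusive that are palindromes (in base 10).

The integers in [67, 9925] that are palindromes (in base 10): 77, 88, 99, 101, 111, 121, …, 9779, 9889.
182 qualify.

182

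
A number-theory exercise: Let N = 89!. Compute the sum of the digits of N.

549

89! = 16507955160908461081216919262453619309839666236496541854913520707833171034378509739399912570787600662729080382999756800000000000000000000
Sum of its 137 digits: 549.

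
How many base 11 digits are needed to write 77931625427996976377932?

22

77931625427996976377932 in base 11 is A592762581690115A10923, which has 22 digits.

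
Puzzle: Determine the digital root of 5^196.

4

The digital root of n equals n mod 9 (or 9 when 9 | n), so we need 5^196 mod 9.
5^196 ≡ 4 (mod 9), so the digital root is 4.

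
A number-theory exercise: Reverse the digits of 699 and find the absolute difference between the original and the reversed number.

297

Reverse of 699 is 996.
|699 − 996| = 297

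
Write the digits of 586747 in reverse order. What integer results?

747685

Reversing 586747 gives 747685.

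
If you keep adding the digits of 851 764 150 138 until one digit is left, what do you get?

4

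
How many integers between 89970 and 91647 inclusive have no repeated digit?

569

The integers in [89970, 91647] that have no repeated digit: 90123, 90124, 90125, 90126, 90127, 90128, …, 91645, 91647.
569 qualify.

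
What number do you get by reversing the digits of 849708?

807948

Reversing 849708 gives 807948.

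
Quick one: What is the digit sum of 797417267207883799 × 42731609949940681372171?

797417267207883799 × 42731609949940681372171 = 34074923629674914365694277344952440357629
Sum of its 41 digits: 196.

196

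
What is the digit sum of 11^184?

11^184 = 413289211980795893550867391315684296265168429624972297030495401817904723947960181781663934139610067720554781214108238005055069779414158886672158777726628337040339795995358210585552173836929441
Sum of its 192 digits: 889.

889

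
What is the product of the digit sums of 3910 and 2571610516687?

S(3910) = 3+9+1+0 = 13.
S(2571610516687) = 2+5+7+1+6+1+0+5+1+6+6+8+7 = 55.
13 · 55 = 715.

715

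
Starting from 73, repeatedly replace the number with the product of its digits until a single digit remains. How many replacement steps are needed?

73 → 21 → 2 (2 steps)

2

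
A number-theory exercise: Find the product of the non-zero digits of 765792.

26460

7×6×5×7×9×2 = 26460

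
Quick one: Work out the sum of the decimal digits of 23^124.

769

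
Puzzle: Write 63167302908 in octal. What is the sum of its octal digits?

45

63167302908 in base 8 is 726504106374.
Digit sum: 7+2+6+5+0+4+1+0+6+3+7+4 = 45.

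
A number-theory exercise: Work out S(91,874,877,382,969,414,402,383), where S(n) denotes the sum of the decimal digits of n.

117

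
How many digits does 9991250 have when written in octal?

8

9991250 in base 8 is 46072122, which has 8 digits.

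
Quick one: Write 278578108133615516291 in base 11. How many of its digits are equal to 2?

1

278578108133615516291 in base 11 is 461174254331A7148A0A.
The digit 2 appears 1 time.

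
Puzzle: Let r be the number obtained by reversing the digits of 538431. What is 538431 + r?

Reverse of 538431 is 134835.
538431 + 134835 = 673266

673266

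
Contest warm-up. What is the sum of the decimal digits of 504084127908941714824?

5+0+4+0+8+4+1+2+7+9+0+8+9+4+1+7+1+4+8+2+4 = 88

88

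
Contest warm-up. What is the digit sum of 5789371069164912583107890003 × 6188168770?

161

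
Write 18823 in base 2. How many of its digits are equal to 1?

18823 in base 2 is 100100110000111.
The digit 1 appears 7 times.

7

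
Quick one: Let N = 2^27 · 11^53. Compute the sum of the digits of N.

265

2^27 · 11^53 = 2097114757034979537202211202152306180239079144683093606392659968
Sum of its 64 digits: 265.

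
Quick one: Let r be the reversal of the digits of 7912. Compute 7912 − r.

5715

Reverse of 7912 is 2197.
7912 − 2197 = 5715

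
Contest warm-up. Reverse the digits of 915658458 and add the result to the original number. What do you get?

1770514977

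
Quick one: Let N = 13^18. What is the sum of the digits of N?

91

13^18 = 112455406951957393129
Sum of its 21 digits: 91.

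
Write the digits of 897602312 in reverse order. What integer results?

Reversing 897602312 gives 213206798.

213206798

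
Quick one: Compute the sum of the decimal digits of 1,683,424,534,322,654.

1+6+8+3+4+2+4+5+3+4+3+2+2+6+5+4 = 62

62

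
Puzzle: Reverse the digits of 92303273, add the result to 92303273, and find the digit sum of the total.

31

Reversal of 92303273 is 37230329; 92303273 + 37230329 = 129533602.
Digit sum of 129533602: 1+2+9+5+3+3+6+0+2 = 31.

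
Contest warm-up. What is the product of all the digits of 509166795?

0

5×0×9×1×6×6×7×9×5 = 0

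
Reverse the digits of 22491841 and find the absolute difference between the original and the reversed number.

7672419

Reverse of 22491841 is 14819422.
|22491841 − 14819422| = 7672419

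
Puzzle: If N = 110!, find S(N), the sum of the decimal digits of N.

110! = 15882455415227429404253703127090772871724410234473563207581748318444567162948183030959960131517678520479243672638179990208521148623422266876757623911219200000000000000000000000000
Sum of its 179 digits: 657.

657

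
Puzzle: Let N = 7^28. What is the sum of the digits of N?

133

7^28 = 459986536544739960976801
Sum of its 24 digits: 133.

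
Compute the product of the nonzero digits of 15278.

560

1×5×2×7×8 = 560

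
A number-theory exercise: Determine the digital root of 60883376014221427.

6+0+8+8+3+3+7+6+0+1+4+2+2+1+4+2+7 = 64
6+4 = 10
1+0 = 1

1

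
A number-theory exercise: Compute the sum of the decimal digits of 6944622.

33

6+9+4+4+6+2+2 = 33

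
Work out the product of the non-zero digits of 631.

18

6×3×1 = 18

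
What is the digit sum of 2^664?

2^664 = 76545051729020975577310162521900618820659871603466655644272117978380005723696097587725184512638784526308634214455061267843403507870735540391292521535824647434568377082591826884769598224146796816367616
Sum of its 200 digits: 907.

907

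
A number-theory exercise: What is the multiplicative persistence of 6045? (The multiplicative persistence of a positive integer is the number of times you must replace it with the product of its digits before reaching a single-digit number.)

6045 → 0 (1 step)

1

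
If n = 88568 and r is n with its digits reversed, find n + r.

175156

Reverse of 88568 is 86588.
88568 + 86588 = 175156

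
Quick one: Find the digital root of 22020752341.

2+2+0+2+0+7+5+2+3+4+1 = 28
2+8 = 10
1+0 = 1

1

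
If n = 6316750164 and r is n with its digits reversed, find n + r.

10927326300

Reverse of 6316750164 is 4610576136.
6316750164 + 4610576136 = 10927326300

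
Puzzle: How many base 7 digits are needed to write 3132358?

8

3132358 in base 7 is 35424145, which has 8 digits.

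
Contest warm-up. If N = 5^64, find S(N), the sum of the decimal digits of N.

166

5^64 = 542101086242752217003726400434970855712890625
Sum of its 45 digits: 166.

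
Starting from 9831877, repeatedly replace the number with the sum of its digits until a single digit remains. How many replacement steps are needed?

9831877 → 43 → 7 (2 steps)

2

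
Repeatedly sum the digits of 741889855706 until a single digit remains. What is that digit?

5

7+4+1+8+8+9+8+5+5+7+0+6 = 68
6+8 = 14
1+4 = 5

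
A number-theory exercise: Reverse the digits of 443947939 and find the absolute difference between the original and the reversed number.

495801405

Reverse of 443947939 is 939749344.
|443947939 − 939749344| = 495801405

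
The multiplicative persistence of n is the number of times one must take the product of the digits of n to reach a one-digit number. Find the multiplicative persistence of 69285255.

2

69285255 → 216000 → 0 (2 steps)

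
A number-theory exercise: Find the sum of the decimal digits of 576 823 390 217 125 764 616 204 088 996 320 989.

168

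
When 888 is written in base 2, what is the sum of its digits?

888 in base 2 is 1101111000.
Digit sum: 1+1+0+1+1+1+1+0+0+0 = 6.

6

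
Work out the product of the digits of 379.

3×7×9 = 189

189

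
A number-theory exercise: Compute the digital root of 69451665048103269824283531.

3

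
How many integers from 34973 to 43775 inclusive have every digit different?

The integers in [34973, 43775] that have every digit different: 34975, 34976, 34978, 34980, 34981, 34982, …, 43768, 43769.
2937 qualify.

2937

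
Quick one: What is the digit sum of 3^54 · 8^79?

3^54 · 8^79 = 12842711517682041573863377899633673871571750401317686086300374290710032064909247530683321200672768
Sum of its 98 digits: 405.

405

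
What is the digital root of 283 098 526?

2+8+3+0+9+8+5+2+6 = 43
4+3 = 7

7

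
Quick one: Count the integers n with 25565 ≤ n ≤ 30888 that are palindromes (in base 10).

53

The integers in [25565, 30888] that are palindromes (in base 10): 25652, 25752, 25852, 25952, 26062, 26162, …, 30703, 30803.
53 qualify.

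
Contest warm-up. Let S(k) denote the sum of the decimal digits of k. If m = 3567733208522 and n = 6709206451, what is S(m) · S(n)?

2120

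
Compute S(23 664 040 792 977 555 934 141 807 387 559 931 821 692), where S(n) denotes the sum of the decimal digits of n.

2+3+6+6+4+0+4+0+7+9+2+9+7+7+5+5+5+9+3+4+1+4+1+8+0+7+3+8+7+5+5+9+9+3+1+8+2+1+6+9+2 = 196

196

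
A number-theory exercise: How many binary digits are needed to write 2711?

12

2711 in base 2 is 101010010111, which has 12 digits.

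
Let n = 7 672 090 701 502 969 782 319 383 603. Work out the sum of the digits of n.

123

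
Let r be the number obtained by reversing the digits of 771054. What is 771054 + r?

Reverse of 771054 is 450177.
771054 + 450177 = 1221231

1221231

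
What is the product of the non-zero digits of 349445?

3×4×9×4×4×5 = 8640

8640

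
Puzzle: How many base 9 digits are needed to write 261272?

6

261272 in base 9 is 437352, which has 6 digits.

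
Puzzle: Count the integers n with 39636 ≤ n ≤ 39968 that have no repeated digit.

108

The integers in [39636, 39968] that have no repeated digit: 39640, 39641, 39642, 39645, 39647, 39648, …, 39875, 39876.
108 qualify.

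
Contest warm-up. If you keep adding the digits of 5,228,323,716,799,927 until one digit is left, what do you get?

5+2+2+8+3+2+3+7+1+6+7+9+9+9+2+7 = 82
8+2 = 10
1+0 = 1
(Equivalently, 5,228,323,716,799,927 mod 9 = 1.)

1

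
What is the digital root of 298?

1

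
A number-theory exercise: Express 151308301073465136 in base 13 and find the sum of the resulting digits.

151308301073465136 in base 13 is 2C575B574C31A543.
Digit sum: 2+12+5+7+5+11+5+7+4+12+3+1+10+5+4+3 = 96.

96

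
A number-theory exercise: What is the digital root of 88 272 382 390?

8+8+2+7+2+3+8+2+3+9+0 = 52
5+2 = 7

7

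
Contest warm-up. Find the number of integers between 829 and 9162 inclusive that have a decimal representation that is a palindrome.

The integers in [829, 9162] that have a decimal representation that is a palindrome: 838, 848, 858, 868, 878, 888, …, 9009, 9119.
99 qualify.

99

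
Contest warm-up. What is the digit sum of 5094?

5+0+9+4 = 18

18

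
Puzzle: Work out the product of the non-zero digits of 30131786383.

3×1×3×1×7×8×6×3×8×3 = 217728

217728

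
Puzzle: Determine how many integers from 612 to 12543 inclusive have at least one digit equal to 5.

3924

The integers in [612, 12543] that have at least one digit equal to 5: 615, 625, 635, 645, 650, 651, …, 12542, 12543.
3924 qualify.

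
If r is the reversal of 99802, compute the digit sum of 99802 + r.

Reversal of 99802 is 20899; 99802 + 20899 = 120701.
Digit sum of 120701: 1+2+0+7+0+1 = 11.

11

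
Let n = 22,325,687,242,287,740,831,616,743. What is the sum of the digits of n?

2+2+3+2+5+6+8+7+2+4+2+2+8+7+7+4+0+8+3+1+6+1+6+7+4+3 = 110

110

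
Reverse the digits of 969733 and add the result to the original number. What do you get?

1307702

Reverse of 969733 is 337969.
969733 + 337969 = 1307702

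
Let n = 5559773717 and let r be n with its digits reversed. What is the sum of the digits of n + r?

Reversal of 5559773717 is 7173779555; 5559773717 + 7173779555 = 12733553272.
Digit sum of 12733553272: 1+2+7+3+3+5+5+3+2+7+2 = 40.

40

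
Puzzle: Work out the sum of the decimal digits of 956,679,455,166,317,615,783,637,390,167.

9+5+6+6+7+9+4+5+5+1+6+6+3+1+7+6+1+5+7+8+3+6+3+7+3+9+0+1+6+7 = 152

152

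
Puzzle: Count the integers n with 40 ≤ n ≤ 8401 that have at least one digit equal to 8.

2566

The integers in [40, 8401] that have at least one digit equal to 8: 48, 58, 68, 78, 80, 81, …, 8400, 8401.
2566 qualify.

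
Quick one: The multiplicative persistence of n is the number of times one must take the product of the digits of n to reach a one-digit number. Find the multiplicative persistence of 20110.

20110 → 0 (1 step)

1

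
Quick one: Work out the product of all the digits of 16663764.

108864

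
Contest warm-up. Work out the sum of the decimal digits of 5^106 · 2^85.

62

5^106 · 2^85 = 4768371582031250000000000000000000000000000000000000000000000000000000000000000000000000000000000000
Sum of its 100 digits: 62.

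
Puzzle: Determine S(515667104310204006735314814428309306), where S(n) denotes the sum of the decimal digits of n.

5+1+5+6+6+7+1+0+4+3+1+0+2+0+4+0+0+6+7+3+5+3+1+4+8+1+4+4+2+8+3+0+9+3+0+6 = 122

122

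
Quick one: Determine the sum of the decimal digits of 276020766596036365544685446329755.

156

2+7+6+0+2+0+7+6+6+5+9+6+0+3+6+3+6+5+5+4+4+6+8+5+4+4+6+3+2+9+7+5+5 = 156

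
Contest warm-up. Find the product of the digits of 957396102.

0

9×5×7×3×9×6×1×0×2 = 0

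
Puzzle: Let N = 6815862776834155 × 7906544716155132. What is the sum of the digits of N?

147

6815862776834155 × 7906544716155132 = 53889923824216533847870816133460
Sum of its 32 digits: 147.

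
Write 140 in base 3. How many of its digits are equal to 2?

2

140 in base 3 is 12012.
The digit 2 appears 2 times.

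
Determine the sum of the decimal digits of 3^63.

3^63 = 1144561273430837494885949696427
Sum of its 31 digits: 153.

153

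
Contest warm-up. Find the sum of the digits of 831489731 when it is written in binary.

15

831489731 in base 2 is 110001100011111000011011000011.
Digit sum: 1+1+0+0+0+1+1+0+0+0+1+1+1+1+1+0+0+0+0+1+1+0+1+1+0+0+0+0+1+1 = 15.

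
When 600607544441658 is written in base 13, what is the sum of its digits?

78

600607544441658 in base 13 is 1CA190824B55A0.
Digit sum: 1+12+10+1+9+0+8+2+4+11+5+5+10+0 = 78.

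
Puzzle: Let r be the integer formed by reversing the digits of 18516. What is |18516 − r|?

Reverse of 18516 is 61581.
|18516 − 61581| = 43065

43065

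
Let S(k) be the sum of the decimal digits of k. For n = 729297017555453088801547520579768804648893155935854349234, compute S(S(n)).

11

First digit sum: 281.
2+8+1 = 11.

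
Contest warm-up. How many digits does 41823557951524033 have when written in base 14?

41823557951524033 in base 14 is 3A99CB01178538D, which has 15 digits.

15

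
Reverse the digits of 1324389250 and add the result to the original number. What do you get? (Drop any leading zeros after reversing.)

1854223481

Reverse of 1324389250 is 529834231.
1324389250 + 529834231 = 1854223481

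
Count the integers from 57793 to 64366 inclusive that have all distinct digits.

2250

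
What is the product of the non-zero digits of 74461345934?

4354560

7×4×4×6×1×3×4×5×9×3×4 = 4354560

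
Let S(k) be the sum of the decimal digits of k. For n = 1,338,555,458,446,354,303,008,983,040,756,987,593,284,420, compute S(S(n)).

10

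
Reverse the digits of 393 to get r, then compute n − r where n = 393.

Reverse of 393 is 393.
393 − 393 = 0

0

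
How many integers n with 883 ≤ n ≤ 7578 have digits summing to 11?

266

The integers in [883, 7578] that have digits summing to 11: 902, 911, 920, 1019, 1028, 1037, …, 7310, 7400.
266 qualify.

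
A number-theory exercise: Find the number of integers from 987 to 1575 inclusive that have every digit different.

The integers in [987, 1575] that have every digit different: 987, 1023, 1024, 1025, 1026, 1027, …, 1573, 1574.
264 qualify.

264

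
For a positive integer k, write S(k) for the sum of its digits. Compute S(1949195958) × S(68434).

1500

S(1949195958) = 1+9+4+9+1+9+5+9+5+8 = 60.
S(68434) = 6+8+4+3+4 = 25.
60 · 25 = 1500.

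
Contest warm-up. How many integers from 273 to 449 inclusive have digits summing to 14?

The integers in [273, 449] that have digits summing to 14: 275, 284, 293, 329, 338, 347, …, 437, 446.
15 qualify.

15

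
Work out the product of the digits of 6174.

6×1×7×4 = 168

168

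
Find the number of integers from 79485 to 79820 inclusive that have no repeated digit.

The integers in [79485, 79820] that have no repeated digit: 79485, 79486, 79501, 79502, 79503, 79504, …, 79816, 79820.
99 qualify.

99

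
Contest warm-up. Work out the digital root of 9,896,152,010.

5

9+8+9+6+1+5+2+0+1+0 = 41
4+1 = 5
(Equivalently, 9,896,152,010 mod 9 = 5.)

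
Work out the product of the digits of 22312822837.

2×2×3×1×2×8×2×2×8×3×7 = 129024

129024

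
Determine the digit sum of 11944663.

1+1+9+4+4+6+6+3 = 34

34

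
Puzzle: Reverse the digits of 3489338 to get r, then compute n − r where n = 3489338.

-4850505

Reverse of 3489338 is 8339843.
3489338 − 8339843 = -4850505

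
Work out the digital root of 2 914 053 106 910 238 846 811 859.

5

2+9+1+4+0+5+3+1+0+6+9+1+0+2+3+8+8+4+6+8+1+1+8+5+9 = 104
1+0+4 = 5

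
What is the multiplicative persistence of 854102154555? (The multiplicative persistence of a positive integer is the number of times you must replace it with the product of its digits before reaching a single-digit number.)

854102154555 → 0 (1 step)

1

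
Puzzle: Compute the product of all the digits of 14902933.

0

1×4×9×0×2×9×3×3 = 0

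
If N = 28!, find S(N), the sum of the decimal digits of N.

28! = 304888344611713860501504000000
Sum of its 30 digits: 90.

90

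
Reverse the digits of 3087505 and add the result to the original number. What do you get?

Reverse of 3087505 is 5057803.
3087505 + 5057803 = 8145308

8145308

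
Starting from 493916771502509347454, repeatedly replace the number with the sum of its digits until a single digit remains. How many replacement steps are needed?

3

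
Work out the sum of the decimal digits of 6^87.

288

6^87 = 50021738714629030177311081962496059484833406150976385567830453518336
Sum of its 68 digits: 288.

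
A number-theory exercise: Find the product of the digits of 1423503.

0

1×4×2×3×5×0×3 = 0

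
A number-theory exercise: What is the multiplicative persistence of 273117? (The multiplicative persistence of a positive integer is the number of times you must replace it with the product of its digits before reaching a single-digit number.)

4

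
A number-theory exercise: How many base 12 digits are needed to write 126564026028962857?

126564026028962857 in base 12 is 826ABB81A5758921, which has 16 digits.

16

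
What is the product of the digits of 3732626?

3×7×3×2×6×2×6 = 9072

9072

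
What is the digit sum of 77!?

432

77! = 145183092028285869634070784086308284983740379224208358846781574688061991349156420080065207861248000000000000000000
Sum of its 114 digits: 432.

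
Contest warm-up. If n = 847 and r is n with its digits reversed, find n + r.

1595

Reverse of 847 is 748.
847 + 748 = 1595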